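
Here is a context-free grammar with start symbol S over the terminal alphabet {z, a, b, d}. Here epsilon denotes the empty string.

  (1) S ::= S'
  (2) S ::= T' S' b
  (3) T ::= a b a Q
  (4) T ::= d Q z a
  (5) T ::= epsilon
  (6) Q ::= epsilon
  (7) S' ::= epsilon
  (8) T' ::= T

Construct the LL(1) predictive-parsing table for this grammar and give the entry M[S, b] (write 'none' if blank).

S ::= T' S' b

FIRST(T): from T::=a b a Q we get {a}; from T::=d Q z a we get {d}; from T::=epsilon we get {epsilon}. So FIRST(T) = {epsilon, a, d}.
FIRST(Q): from Q::=epsilon we get {epsilon}. So FIRST(Q) = {epsilon}.
FIRST(S'): from S'::=epsilon we get {epsilon}. So FIRST(S') = {epsilon}.
FIRST(T'): from T'::=T we get {epsilon, a, d}. So FIRST(T') = {epsilon, a, d}.
FIRST(S): from S::=S' we get {epsilon}; from S::=T' S' b we get {a, b, d}. So FIRST(S) = {epsilon, a, b, d}.
FOLLOW(S) includes $ since S is the start symbol.
FOLLOW(S): S appears on no right-hand side. Thus FOLLOW(S) = {$}.
For S ::= S': FIRST(S') = {epsilon}, so it goes in M[S, t] for t ∈ {}; since epsilon ∈ FIRST, also for every t ∈ FOLLOW(S) = {$}.
For S ::= T' S' b: FIRST(T' S' b) = {a, b, d}, so it goes in M[S, t] for t ∈ {a, b, d}.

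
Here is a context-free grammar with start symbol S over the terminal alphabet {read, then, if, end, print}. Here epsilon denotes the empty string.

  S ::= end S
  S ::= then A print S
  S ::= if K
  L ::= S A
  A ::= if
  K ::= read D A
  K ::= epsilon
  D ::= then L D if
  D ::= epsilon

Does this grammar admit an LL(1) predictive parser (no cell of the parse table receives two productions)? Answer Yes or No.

Yes

FIRST(S) = {end, if, then}
FIRST(L) = {end, if, then}
FIRST(A) = {if}
FIRST(K) = {epsilon, read}
FIRST(D) = {epsilon, then}
FOLLOW(S) = {$, if}
FOLLOW(L) = {if, then}
FOLLOW(A) = {$, if, print, then}
FOLLOW(K) = {$, if}
FOLLOW(D) = {if}
Each cell of M receives at most one production.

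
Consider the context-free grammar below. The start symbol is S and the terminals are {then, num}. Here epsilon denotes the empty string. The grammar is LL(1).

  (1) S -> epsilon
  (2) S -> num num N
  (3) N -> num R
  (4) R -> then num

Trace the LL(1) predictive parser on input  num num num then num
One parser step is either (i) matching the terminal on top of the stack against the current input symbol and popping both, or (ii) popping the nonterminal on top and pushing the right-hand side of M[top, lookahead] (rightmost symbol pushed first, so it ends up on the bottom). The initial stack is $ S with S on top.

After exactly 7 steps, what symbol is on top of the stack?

num

step 1: stack=$ S  input=num num num then num $  — expand S -> num num N
step 2: stack=$ N num num  input=num num num then num $  — match num
step 3: stack=$ N num  input=num num then num $  — match num
step 4: stack=$ N  input=num then num $  — expand N -> num R
step 5: stack=$ R num  input=num then num $  — match num
step 6: stack=$ R  input=then num $  — expand R -> then num
step 7: stack=$ num then  input=then num $  — match then
Stack after step 7: $ num (top = num).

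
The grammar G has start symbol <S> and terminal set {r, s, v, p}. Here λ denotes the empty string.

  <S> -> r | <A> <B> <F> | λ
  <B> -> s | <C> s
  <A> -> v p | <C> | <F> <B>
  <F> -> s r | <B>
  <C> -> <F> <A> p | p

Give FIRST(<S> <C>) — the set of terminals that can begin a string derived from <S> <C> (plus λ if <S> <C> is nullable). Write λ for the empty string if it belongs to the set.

{p, r, s, v}

FIRST(<S>) = {λ, p, r, s, v}  (via <A> <B> <F>)
FIRST(<B>) = {p, s}  (via <C> s)
FIRST(<F>) = {p, s}  (via <B>)
FIRST(<C>) = {p, s}  (via <F> <A> p)
FIRST(<A>) = {p, s, v}  (via <C>, <F> <B>)
FIRST(<S> <C>): take FIRST of each symbol in turn, carrying on past any symbol whose FIRST contains λ; result {p, r, s, v}.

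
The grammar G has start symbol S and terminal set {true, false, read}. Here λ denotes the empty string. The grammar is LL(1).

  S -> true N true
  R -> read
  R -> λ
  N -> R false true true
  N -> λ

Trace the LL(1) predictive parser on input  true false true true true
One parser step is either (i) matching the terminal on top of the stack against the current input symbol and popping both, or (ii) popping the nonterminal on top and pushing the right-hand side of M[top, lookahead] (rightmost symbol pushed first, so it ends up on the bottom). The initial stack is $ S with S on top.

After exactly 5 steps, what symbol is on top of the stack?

true

step 1: stack=$ S  input=true false true true true $  — expand S -> true N true
step 2: stack=$ true N true  input=true false true true true $  — match true
step 3: stack=$ true N  input=false true true true $  — expand N -> R false true true
step 4: stack=$ true true true false R  input=false true true true $  — expand R -> λ
step 5: stack=$ true true true false  input=false true true true $  — match false
Stack after step 5: $ true true true (top = true).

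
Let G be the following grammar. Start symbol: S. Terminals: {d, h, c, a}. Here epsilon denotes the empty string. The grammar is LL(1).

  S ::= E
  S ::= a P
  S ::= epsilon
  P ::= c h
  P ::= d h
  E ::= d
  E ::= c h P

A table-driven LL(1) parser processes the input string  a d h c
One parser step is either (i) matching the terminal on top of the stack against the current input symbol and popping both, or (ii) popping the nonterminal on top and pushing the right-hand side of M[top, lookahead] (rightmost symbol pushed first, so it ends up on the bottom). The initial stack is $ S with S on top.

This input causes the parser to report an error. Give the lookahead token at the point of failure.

step 1: stack=$ S  input=a d h c $  — expand S ::= a P
step 2: stack=$ P a  input=a d h c $  — match a
step 3: stack=$ P  input=d h c $  — expand P ::= d h
step 4: stack=$ h d  input=d h c $  — match d
step 5: stack=$ h  input=h c $  — match h
step 6: stack=$  input=c $  — error: stack empty but input remains

c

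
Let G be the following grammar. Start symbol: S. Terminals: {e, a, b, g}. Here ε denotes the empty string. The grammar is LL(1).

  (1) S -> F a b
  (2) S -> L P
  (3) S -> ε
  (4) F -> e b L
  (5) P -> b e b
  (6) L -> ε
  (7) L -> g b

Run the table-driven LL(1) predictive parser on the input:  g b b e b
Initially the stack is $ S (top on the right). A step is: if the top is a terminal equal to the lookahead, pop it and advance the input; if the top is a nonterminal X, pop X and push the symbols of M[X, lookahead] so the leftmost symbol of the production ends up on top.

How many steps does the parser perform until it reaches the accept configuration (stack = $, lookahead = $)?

8

     Stack    Input        Action
  1  $ S      g b b e b $  expand S -> L P
  2  $ P L    g b b e b $  expand L -> g b
  3  $ P b g  g b b e b $  match g
  4  $ P b    b b e b $    match b
  5  $ P      b e b $      expand P -> b e b
  6  $ b e b  b e b $      match b
  7  $ b e    e b $        match e
  8  $ b      b $          match b
Accept reached after 8 steps.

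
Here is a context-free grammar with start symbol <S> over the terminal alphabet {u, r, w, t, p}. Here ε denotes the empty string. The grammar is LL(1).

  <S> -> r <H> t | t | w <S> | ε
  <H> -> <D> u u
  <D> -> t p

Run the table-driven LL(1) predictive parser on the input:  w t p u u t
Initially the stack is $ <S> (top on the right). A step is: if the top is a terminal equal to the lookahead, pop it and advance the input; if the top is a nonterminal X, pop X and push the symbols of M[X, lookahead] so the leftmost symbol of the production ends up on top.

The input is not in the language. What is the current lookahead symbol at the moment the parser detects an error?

p

step 1: stack=$ <S>  input=w t p u u t $  — expand <S> -> w <S>
step 2: stack=$ <S> w  input=w t p u u t $  — match w
step 3: stack=$ <S>  input=t p u u t $  — expand <S> -> t
step 4: stack=$ t  input=t p u u t $  — match t
step 5: stack=$  input=p u u t $  — error: stack empty but input remains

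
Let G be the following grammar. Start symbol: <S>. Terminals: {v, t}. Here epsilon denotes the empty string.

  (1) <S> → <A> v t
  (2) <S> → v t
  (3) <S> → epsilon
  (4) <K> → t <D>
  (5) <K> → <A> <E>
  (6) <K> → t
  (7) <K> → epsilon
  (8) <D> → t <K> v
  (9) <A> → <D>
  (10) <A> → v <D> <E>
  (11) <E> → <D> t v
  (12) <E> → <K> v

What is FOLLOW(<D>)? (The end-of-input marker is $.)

{t, v}

FIRST(<D>): from <D>→t <K> v we get {t}. So FIRST(<D>) = {t}.
FIRST(<A>): from <A>→<D> we get {t}; from <A>→v <D> <E> we get {v}. So FIRST(<A>) = {t, v}.
FIRST(<S>): from <S>→<A> v t we get {t, v}; from <S>→v t we get {v}; from <S>→epsilon we get {epsilon}. So FIRST(<S>) = {epsilon, t, v}.
FIRST(<K>): from <K>→t <D> we get {t}; from <K>→<A> <E> we get {t, v}; from <K>→t we get {t}; from <K>→epsilon we get {epsilon}. So FIRST(<K>) = {epsilon, t, v}.
FIRST(<E>): from <E>→<D> t v we get {t}; from <E>→<K> v we get {t, v}. So FIRST(<E>) = {t, v}.
FOLLOW(<S>) includes $ since <S> is the start symbol.
FOLLOW(<S>): <S> appears on no right-hand side. Thus FOLLOW(<S>) = {$}.
FOLLOW(<K>): in <D>→t <K> v, <K> is followed by v with FIRST {v}; in <E>→<K> v, <K> is followed by v with FIRST {v}. Thus FOLLOW(<K>) = {v}.
FOLLOW(<A>): in <S>→<A> v t, <A> is followed by v t with FIRST {v}; in <K>→<A> <E>, <A> is followed by <E> with FIRST {t, v}. Thus FOLLOW(<A>) = {t, v}.
FOLLOW(<D>): in <K>→t <D>, the suffix after <D> is empty, so FOLLOW(<D>) ⊇ FOLLOW(<K>) = {v}; in <A>→<D>, the suffix after <D> is empty, so FOLLOW(<D>) ⊇ FOLLOW(<A>) = {t, v}; in <A>→v <D> <E>, <D> is followed by <E> with FIRST {t, v}; in <E>→<D> t v, <D> is followed by t v with FIRST {t}. Thus FOLLOW(<D>) = {t, v}.
FOLLOW(<E>): in <K>→<A> <E>, the suffix after <E> is empty, so FOLLOW(<E>) ⊇ FOLLOW(<K>) = {v}; in <A>→v <D> <E>, the suffix after <E> is empty, so FOLLOW(<E>) ⊇ FOLLOW(<A>) = {t, v}. Thus FOLLOW(<E>) = {t, v}.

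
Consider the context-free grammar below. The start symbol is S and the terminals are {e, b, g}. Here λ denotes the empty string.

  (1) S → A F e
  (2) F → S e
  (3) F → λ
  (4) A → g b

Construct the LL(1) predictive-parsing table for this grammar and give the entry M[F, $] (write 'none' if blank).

FIRST(A): from A→g b we get {g}. So FIRST(A) = {g}.
FIRST(S): from S→A F e we get {g}. So FIRST(S) = {g}.
FIRST(F): from F→S e we get {g}; from F→λ we get {λ}. So FIRST(F) = {λ, g}.
FOLLOW(S) includes $ since S is the start symbol.
FOLLOW(F): in S→A F e, F is followed by e with FIRST {e}. Thus FOLLOW(F) = {e}.
For F → S e: FIRST(S e) = {g}, so it goes in M[F, t] for t ∈ {g}.
For F → λ: FIRST(λ) = {λ}, so it goes in M[F, t] for t ∈ {}; since λ ∈ FIRST, also for every t ∈ FOLLOW(F) = {e}.
None of these place a production in M[F, $].

none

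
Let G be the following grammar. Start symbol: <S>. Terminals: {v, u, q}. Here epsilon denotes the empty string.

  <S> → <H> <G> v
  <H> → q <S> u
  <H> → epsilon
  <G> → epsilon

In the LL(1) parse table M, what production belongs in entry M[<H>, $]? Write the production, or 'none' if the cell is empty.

FIRST(<H>) = {epsilon, q}
FIRST(<G>) = {epsilon}
FIRST(<S>) = {q, v}  (via <H> <G> v)
FOLLOW(<S>) includes $ since <S> is the start symbol.
FOLLOW(<H>): in <S>→<H> <G> v, <H> is followed by <G> v with FIRST {v}. Thus FOLLOW(<H>) = {v}.
For <H> → q <S> u: FIRST(q <S> u) = {q}, so it goes in M[<H>, t] for t ∈ {q}.
For <H> → epsilon: FIRST(epsilon) = {epsilon}, so it goes in M[<H>, t] for t ∈ {}; since epsilon ∈ FIRST, also for every t ∈ FOLLOW(<H>) = {v}.
None of these place a production in M[<H>, $].

none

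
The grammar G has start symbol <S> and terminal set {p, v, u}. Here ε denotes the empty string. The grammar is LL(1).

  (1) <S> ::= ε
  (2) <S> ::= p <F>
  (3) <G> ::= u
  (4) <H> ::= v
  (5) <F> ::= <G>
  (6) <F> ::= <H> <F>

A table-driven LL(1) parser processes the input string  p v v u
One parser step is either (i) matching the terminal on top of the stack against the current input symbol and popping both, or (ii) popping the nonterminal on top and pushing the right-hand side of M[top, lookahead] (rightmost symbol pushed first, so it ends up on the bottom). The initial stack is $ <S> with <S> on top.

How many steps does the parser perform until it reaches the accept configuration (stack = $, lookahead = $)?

11

      Stack      Input      Action
   1  $ <S>      p v v u $  expand <S> ::= p <F>
   2  $ <F> p    p v v u $  match p
   3  $ <F>      v v u $    expand <F> ::= <H> <F>
   4  $ <F> <H>  v v u $    expand <H> ::= v
   5  $ <F> v    v v u $    match v
   6  $ <F>      v u $      expand <F> ::= <H> <F>
   7  $ <F> <H>  v u $      expand <H> ::= v
   8  $ <F> v    v u $      match v
   9  $ <F>      u $        expand <F> ::= <G>
  10  $ <G>      u $        expand <G> ::= u
  11  $ u        u $        match u
Accept reached after 11 steps.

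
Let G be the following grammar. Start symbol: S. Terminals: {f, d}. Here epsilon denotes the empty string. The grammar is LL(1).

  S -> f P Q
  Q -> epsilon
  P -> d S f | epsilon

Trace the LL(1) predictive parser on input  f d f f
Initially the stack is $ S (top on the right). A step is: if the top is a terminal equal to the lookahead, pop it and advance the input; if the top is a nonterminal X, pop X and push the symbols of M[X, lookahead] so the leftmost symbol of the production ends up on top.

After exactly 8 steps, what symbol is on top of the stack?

f

step 1: stack=$ S  input=f d f f $  — expand S -> f P Q
step 2: stack=$ Q P f  input=f d f f $  — match f
step 3: stack=$ Q P  input=d f f $  — expand P -> d S f
step 4: stack=$ Q f S d  input=d f f $  — match d
step 5: stack=$ Q f S  input=f f $  — expand S -> f P Q
step 6: stack=$ Q f Q P f  input=f f $  — match f
step 7: stack=$ Q f Q P  input=f $  — expand P -> epsilon
step 8: stack=$ Q f Q  input=f $  — expand Q -> epsilon
Stack after step 8: $ Q f (top = f).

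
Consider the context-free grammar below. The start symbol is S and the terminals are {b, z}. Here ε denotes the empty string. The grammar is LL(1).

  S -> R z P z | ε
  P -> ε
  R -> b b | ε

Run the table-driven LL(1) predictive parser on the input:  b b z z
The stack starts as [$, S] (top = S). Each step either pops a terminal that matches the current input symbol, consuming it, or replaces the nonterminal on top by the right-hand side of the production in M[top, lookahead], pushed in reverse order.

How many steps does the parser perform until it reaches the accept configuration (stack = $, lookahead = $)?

step 1: stack=$ S  input=b b z z $  — expand S -> R z P z
step 2: stack=$ z P z R  input=b b z z $  — expand R -> b b
step 3: stack=$ z P z b b  input=b b z z $  — match b
step 4: stack=$ z P z b  input=b z z $  — match b
step 5: stack=$ z P z  input=z z $  — match z
step 6: stack=$ z P  input=z $  — expand P -> ε
step 7: stack=$ z  input=z $  — match z
Accept reached after 7 steps.

7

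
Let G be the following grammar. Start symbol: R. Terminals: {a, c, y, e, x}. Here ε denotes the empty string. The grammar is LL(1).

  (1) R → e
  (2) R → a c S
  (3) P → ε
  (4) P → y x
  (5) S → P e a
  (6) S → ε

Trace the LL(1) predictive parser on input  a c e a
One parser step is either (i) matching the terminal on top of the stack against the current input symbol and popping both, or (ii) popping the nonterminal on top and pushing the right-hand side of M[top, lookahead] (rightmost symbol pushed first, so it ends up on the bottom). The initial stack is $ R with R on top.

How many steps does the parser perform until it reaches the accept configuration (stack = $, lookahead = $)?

     Stack    Input      Action
  1  $ R      a c e a $  expand R → a c S
  2  $ S c a  a c e a $  match a
  3  $ S c    c e a $    match c
  4  $ S      e a $      expand S → P e a
  5  $ a e P  e a $      expand P → ε
  6  $ a e    e a $      match e
  7  $ a      a $        match a
Accept reached after 7 steps.

7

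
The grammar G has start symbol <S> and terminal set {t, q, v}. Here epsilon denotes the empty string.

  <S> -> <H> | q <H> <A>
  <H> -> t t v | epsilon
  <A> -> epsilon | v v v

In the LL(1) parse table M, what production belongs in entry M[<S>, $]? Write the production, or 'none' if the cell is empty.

<S> -> <H>

FIRST(<H>): from <H>->t t v we get {t}; from <H>->epsilon we get {epsilon}. So FIRST(<H>) = {epsilon, t}.
FIRST(<A>): from <A>->epsilon we get {epsilon}; from <A>->v v v we get {v}. So FIRST(<A>) = {epsilon, v}.
FIRST(<S>): from <S>-><H> we get {epsilon, t}; from <S>->q <H> <A> we get {q}. So FIRST(<S>) = {epsilon, q, t}.
FOLLOW(<S>) includes $ since <S> is the start symbol.
FOLLOW(<S>): <S> appears on no right-hand side. Thus FOLLOW(<S>) = {$}.
For <S> -> <H>: FIRST(<H>) = {epsilon, t}, so it goes in M[<S>, t] for t ∈ {t}; since epsilon ∈ FIRST, also for every t ∈ FOLLOW(<S>) = {$}.
For <S> -> q <H> <A>: FIRST(q <H> <A>) = {q}, so it goes in M[<S>, t] for t ∈ {q}.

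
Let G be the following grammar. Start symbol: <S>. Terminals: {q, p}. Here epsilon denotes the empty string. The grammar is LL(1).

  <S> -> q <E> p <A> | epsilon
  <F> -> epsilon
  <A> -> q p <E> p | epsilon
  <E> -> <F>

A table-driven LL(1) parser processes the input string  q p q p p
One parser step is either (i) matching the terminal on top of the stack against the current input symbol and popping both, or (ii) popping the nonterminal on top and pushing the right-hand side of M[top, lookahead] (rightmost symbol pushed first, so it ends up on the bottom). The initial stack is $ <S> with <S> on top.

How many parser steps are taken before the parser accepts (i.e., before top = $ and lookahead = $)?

11

step 1: stack=$ <S>  input=q p q p p $  — expand <S> -> q <E> p <A>
step 2: stack=$ <A> p <E> q  input=q p q p p $  — match q
step 3: stack=$ <A> p <E>  input=p q p p $  — expand <E> -> <F>
step 4: stack=$ <A> p <F>  input=p q p p $  — expand <F> -> epsilon
step 5: stack=$ <A> p  input=p q p p $  — match p
step 6: stack=$ <A>  input=q p p $  — expand <A> -> q p <E> p
step 7: stack=$ p <E> p q  input=q p p $  — match q
step 8: stack=$ p <E> p  input=p p $  — match p
step 9: stack=$ p <E>  input=p $  — expand <E> -> <F>
step 10: stack=$ p <F>  input=p $  — expand <F> -> epsilon
step 11: stack=$ p  input=p $  — match p
Accept reached after 11 steps.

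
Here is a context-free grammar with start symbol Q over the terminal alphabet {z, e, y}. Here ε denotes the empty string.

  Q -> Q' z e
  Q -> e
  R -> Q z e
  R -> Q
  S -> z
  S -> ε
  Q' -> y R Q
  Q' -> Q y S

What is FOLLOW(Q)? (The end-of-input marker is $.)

{$, e, y, z}

FIRST(S): from S->z we get {z}; from S->ε we get {ε}. So FIRST(S) = {ε, z}.
FIRST(Q): from Q->Q' z e we get {e, y}; from Q->e we get {e}. So FIRST(Q) = {e, y}.
FIRST(R): from R->Q z e we get {e, y}; from R->Q we get {e, y}. So FIRST(R) = {e, y}.
FIRST(Q'): from Q'->y R Q we get {y}; from Q'->Q y S we get {e, y}. So FIRST(Q') = {e, y}.
FOLLOW(Q) includes $ since Q is the start symbol.
FOLLOW(R): in Q'->y R Q, R is followed by Q with FIRST {e, y}. Thus FOLLOW(R) = {e, y}.
FOLLOW(Q'): in Q->Q' z e, Q' is followed by z e with FIRST {z}. Thus FOLLOW(Q') = {z}.
FOLLOW(Q): in R->Q z e, Q is followed by z e with FIRST {z}; in R->Q, the suffix after Q is empty, so FOLLOW(Q) ⊇ FOLLOW(R) = {e, y}; in Q'->y R Q, the suffix after Q is empty, so FOLLOW(Q) ⊇ FOLLOW(Q') = {z}; in Q'->Q y S, Q is followed by y S with FIRST {y}. Thus FOLLOW(Q) = {$, e, y, z}.
FOLLOW(S): in Q'->Q y S, the suffix after S is empty, so FOLLOW(S) ⊇ FOLLOW(Q') = {z}. Thus FOLLOW(S) = {z}.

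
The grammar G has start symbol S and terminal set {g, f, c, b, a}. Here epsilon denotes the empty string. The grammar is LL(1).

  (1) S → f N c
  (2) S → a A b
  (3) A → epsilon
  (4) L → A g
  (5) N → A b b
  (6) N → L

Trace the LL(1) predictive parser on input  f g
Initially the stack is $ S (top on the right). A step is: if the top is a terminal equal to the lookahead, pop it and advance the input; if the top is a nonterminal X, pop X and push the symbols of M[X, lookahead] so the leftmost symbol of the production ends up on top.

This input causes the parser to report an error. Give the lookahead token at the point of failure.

$

     Stack    Input  Action
  1  $ S      f g $  expand S → f N c
  2  $ c N f  f g $  match f
  3  $ c N    g $    expand N → L
  4  $ c L    g $    expand L → A g
  5  $ c g A  g $    expand A → epsilon
  6  $ c g    g $    match g
  7  $ c      $      error: top is terminal c but lookahead is $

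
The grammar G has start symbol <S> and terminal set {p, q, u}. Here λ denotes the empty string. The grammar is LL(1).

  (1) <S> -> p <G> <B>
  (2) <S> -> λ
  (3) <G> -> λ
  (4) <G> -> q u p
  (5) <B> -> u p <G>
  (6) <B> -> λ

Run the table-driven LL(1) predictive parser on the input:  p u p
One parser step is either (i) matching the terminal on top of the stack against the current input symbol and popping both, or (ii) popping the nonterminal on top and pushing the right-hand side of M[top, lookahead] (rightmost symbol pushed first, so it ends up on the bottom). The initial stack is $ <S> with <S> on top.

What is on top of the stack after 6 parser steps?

     Stack        Input    Action
  1  $ <S>        p u p $  expand <S> -> p <G> <B>
  2  $ <B> <G> p  p u p $  match p
  3  $ <B> <G>    u p $    expand <G> -> λ
  4  $ <B>        u p $    expand <B> -> u p <G>
  5  $ <G> p u    u p $    match u
  6  $ <G> p      p $      match p
Stack after step 6: $ <G> (top = <G>).

<G>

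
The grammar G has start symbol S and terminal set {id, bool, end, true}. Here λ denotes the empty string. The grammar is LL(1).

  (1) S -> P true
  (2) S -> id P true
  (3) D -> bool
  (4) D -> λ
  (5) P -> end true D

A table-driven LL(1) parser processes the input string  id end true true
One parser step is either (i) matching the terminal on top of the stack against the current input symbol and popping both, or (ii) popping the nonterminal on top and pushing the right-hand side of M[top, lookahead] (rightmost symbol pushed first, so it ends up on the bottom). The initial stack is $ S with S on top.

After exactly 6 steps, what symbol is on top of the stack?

     Stack              Input               Action
  1  $ S                id end true true $  expand S -> id P true
  2  $ true P id        id end true true $  match id
  3  $ true P           end true true $     expand P -> end true D
  4  $ true D true end  end true true $     match end
  5  $ true D true      true true $         match true
  6  $ true D           true $              expand D -> λ
Stack after step 6: $ true (top = true).

true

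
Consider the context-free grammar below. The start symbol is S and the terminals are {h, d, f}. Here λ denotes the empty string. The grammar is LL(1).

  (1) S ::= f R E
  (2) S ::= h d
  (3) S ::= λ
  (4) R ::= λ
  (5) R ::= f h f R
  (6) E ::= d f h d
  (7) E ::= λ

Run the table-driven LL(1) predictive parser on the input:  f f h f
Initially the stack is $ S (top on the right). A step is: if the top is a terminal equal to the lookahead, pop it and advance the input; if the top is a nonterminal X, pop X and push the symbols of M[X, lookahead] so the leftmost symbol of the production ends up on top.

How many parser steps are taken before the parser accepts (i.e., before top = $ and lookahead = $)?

8

step 1: stack=$ S  input=f f h f $  — expand S ::= f R E
step 2: stack=$ E R f  input=f f h f $  — match f
step 3: stack=$ E R  input=f h f $  — expand R ::= f h f R
step 4: stack=$ E R f h f  input=f h f $  — match f
step 5: stack=$ E R f h  input=h f $  — match h
step 6: stack=$ E R f  input=f $  — match f
step 7: stack=$ E R  input=$  — expand R ::= λ
step 8: stack=$ E  input=$  — expand E ::= λ
Accept reached after 8 steps.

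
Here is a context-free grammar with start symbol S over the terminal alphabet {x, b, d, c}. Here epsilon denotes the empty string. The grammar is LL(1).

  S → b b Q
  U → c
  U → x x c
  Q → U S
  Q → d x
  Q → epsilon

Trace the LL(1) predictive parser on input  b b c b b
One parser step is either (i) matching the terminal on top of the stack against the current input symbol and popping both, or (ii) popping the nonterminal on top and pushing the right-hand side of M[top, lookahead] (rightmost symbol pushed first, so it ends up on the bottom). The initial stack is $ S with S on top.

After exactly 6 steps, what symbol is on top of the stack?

step 1: stack=$ S  input=b b c b b $  — expand S → b b Q
step 2: stack=$ Q b b  input=b b c b b $  — match b
step 3: stack=$ Q b  input=b c b b $  — match b
step 4: stack=$ Q  input=c b b $  — expand Q → U S
step 5: stack=$ S U  input=c b b $  — expand U → c
step 6: stack=$ S c  input=c b b $  — match c
Stack after step 6: $ S (top = S).

S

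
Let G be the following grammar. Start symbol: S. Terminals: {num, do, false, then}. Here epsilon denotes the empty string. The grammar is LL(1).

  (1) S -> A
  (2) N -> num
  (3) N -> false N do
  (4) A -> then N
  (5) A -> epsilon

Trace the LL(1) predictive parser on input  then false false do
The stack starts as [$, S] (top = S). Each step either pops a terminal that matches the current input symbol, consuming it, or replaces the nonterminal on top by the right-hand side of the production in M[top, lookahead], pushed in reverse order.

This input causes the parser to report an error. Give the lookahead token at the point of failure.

     Stack            Input                  Action
  1  $ S              then false false do $  expand S -> A
  2  $ A              then false false do $  expand A -> then N
  3  $ N then         then false false do $  match then
  4  $ N              false false do $       expand N -> false N do
  5  $ do N false     false false do $       match false
  6  $ do N           false do $             expand N -> false N do
  7  $ do do N false  false do $             match false
  8  $ do do N        do $                   error: M[N, do] is empty

do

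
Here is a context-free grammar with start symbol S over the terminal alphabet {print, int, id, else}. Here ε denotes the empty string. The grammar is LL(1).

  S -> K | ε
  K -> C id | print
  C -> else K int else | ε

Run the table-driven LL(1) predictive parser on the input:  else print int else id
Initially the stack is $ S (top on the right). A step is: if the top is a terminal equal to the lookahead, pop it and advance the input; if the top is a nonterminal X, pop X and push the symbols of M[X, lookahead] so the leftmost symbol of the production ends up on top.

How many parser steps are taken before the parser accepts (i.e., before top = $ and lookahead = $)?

9

step 1: stack=$ S  input=else print int else id $  — expand S -> K
step 2: stack=$ K  input=else print int else id $  — expand K -> C id
step 3: stack=$ id C  input=else print int else id $  — expand C -> else K int else
step 4: stack=$ id else int K else  input=else print int else id $  — match else
step 5: stack=$ id else int K  input=print int else id $  — expand K -> print
step 6: stack=$ id else int print  input=print int else id $  — match print
step 7: stack=$ id else int  input=int else id $  — match int
step 8: stack=$ id else  input=else id $  — match else
step 9: stack=$ id  input=id $  — match id
Accept reached after 9 steps.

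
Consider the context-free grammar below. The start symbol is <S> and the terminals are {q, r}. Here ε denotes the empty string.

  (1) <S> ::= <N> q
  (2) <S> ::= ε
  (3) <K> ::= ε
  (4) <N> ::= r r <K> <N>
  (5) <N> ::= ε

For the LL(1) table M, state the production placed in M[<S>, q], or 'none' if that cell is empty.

<S> ::= <N> q

FIRST(<K>) = {ε}
FIRST(<N>) = {ε, r}
FIRST(<S>) = {ε, q, r}  (via <N> q)
FOLLOW(<S>) includes $ since <S> is the start symbol.
FOLLOW(<S>): <S> appears on no right-hand side. Thus FOLLOW(<S>) = {$}.
For <S> ::= <N> q: FIRST(<N> q) = {q, r}, so it goes in M[<S>, t] for t ∈ {q, r}.
For <S> ::= ε: FIRST(ε) = {ε}, so it goes in M[<S>, t] for t ∈ {}; since ε ∈ FIRST, also for every t ∈ FOLLOW(<S>) = {$}.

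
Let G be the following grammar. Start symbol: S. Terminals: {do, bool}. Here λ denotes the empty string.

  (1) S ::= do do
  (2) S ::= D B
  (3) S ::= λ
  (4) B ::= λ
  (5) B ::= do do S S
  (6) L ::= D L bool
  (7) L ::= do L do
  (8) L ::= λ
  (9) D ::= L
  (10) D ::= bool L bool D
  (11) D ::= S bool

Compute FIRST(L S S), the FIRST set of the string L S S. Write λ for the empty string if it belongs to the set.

{λ, bool, do}

FIRST(B) = {λ, do}
FIRST(S) = {λ, bool, do}  (via D B)
FIRST(L) = {λ, bool, do}  (via D L bool)
FIRST(D) = {λ, bool, do}  (via L, S bool)
FIRST(L S S): take FIRST of each symbol in turn, carrying on past any symbol whose FIRST contains λ; result {λ, bool, do}.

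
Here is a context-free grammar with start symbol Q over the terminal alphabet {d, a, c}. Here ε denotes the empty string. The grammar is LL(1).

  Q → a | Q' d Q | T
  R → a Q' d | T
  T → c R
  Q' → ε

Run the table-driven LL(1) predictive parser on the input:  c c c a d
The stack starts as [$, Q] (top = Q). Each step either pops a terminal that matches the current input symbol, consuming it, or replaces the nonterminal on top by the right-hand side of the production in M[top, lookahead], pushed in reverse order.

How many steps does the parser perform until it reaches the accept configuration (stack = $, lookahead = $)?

      Stack     Input        Action
   1  $ Q       c c c a d $  expand Q → T
   2  $ T       c c c a d $  expand T → c R
   3  $ R c     c c c a d $  match c
   4  $ R       c c a d $    expand R → T
   5  $ T       c c a d $    expand T → c R
   6  $ R c     c c a d $    match c
   7  $ R       c a d $      expand R → T
   8  $ T       c a d $      expand T → c R
   9  $ R c     c a d $      match c
  10  $ R       a d $        expand R → a Q' d
  11  $ d Q' a  a d $        match a
  12  $ d Q'    d $          expand Q' → ε
  13  $ d       d $          match d
Accept reached after 13 steps.

13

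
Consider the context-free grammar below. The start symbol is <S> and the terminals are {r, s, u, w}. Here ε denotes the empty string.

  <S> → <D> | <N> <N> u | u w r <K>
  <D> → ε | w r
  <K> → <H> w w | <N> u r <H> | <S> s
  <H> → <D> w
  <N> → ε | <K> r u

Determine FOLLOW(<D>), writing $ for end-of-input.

FIRST(<D>): from <D>→ε we get {ε}; from <D>→w r we get {w}. So FIRST(<D>) = {ε, w}.
FIRST(<H>): from <H>→<D> w we get {w}. So FIRST(<H>) = {w}.
FIRST(<S>): from <S>→<D> we get {ε, w}; from <S>→<N> <N> u we get {s, u, w}; from <S>→u w r <K> we get {u}. So FIRST(<S>) = {ε, s, u, w}.
FIRST(<K>): from <K>→<H> w w we get {w}; from <K>→<N> u r <H> we get {s, u, w}; from <K>→<S> s we get {s, u, w}. So FIRST(<K>) = {s, u, w}.
FIRST(<N>): from <N>→ε we get {ε}; from <N>→<K> r u we get {s, u, w}. So FIRST(<N>) = {ε, s, u, w}.
FOLLOW(<S>) includes $ since <S> is the start symbol.
FOLLOW(<S>): in <K>→<S> s, <S> is followed by s with FIRST {s}. Thus FOLLOW(<S>) = {$, s}.
FOLLOW(<D>): in <S>→<D>, the suffix after <D> is empty, so FOLLOW(<D>) ⊇ FOLLOW(<S>) = {$, s}; in <H>→<D> w, <D> is followed by w with FIRST {w}. Thus FOLLOW(<D>) = {$, s, w}.
FOLLOW(<K>): in <S>→u w r <K>, the suffix after <K> is empty, so FOLLOW(<K>) ⊇ FOLLOW(<S>) = {$, s}; in <N>→<K> r u, <K> is followed by r u with FIRST {r}. Thus FOLLOW(<K>) = {$, r, s}.
FOLLOW(<H>): in <K>→<H> w w, <H> is followed by w w with FIRST {w}; in <K>→<N> u r <H>, the suffix after <H> is empty, so FOLLOW(<H>) ⊇ FOLLOW(<K>) = {$, r, s}. Thus FOLLOW(<H>) = {$, r, s, w}.
FOLLOW(<N>): in <S>→<N> <N> u (occurrence 1), <N> is followed by <N> u with FIRST {s, u, w}; in <S>→<N> <N> u (occurrence 2), <N> is followed by u with FIRST {u}; in <K>→<N> u r <H>, <N> is followed by u r <H> with FIRST {u}. Thus FOLLOW(<N>) = {s, u, w}.

{$, s, w}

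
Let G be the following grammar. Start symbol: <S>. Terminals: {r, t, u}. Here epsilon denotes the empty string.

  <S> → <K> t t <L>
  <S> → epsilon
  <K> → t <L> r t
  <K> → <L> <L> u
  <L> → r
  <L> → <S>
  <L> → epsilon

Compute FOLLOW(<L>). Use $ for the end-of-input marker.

FIRST(<S>): from <S>→<K> t t <L> we get {r, t, u}; from <S>→epsilon we get {epsilon}. So FIRST(<S>) = {epsilon, r, t, u}.
FIRST(<L>): from <L>→r we get {r}; from <L>→<S> we get {epsilon, r, t, u}; from <L>→epsilon we get {epsilon}. So FIRST(<L>) = {epsilon, r, t, u}.
FIRST(<K>): from <K>→t <L> r t we get {t}; from <K>→<L> <L> u we get {r, t, u}. So FIRST(<K>) = {r, t, u}.
FOLLOW(<S>) includes $ since <S> is the start symbol.
FOLLOW(<K>): in <S>→<K> t t <L>, <K> is followed by t t <L> with FIRST {t}. Thus FOLLOW(<K>) = {t}.
FOLLOW(<S>): in <L>→<S>, the suffix after <S> is empty, so FOLLOW(<S>) ⊇ FOLLOW(<L>) = {$, r, t, u}. Thus FOLLOW(<S>) = {$, r, t, u}.
FOLLOW(<L>): in <S>→<K> t t <L>, the suffix after <L> is empty, so FOLLOW(<L>) ⊇ FOLLOW(<S>) = {$, r, t, u}; in <K>→t <L> r t, <L> is followed by r t with FIRST {r}; in <K>→<L> <L> u (occurrence 1), <L> is followed by <L> u with FIRST {r, t, u}; in <K>→<L> <L> u (occurrence 2), <L> is followed by u with FIRST {u}. Thus FOLLOW(<L>) = {$, r, t, u}.

{$, r, t, u}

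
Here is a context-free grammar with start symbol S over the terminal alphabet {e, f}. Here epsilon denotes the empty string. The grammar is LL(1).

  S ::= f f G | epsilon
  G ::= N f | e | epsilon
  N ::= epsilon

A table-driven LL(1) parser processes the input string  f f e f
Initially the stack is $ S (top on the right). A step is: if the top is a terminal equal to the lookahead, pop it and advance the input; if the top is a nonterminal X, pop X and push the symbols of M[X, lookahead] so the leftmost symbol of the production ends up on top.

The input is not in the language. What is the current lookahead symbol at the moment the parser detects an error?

     Stack    Input      Action
  1  $ S      f f e f $  expand S ::= f f G
  2  $ G f f  f f e f $  match f
  3  $ G f    f e f $    match f
  4  $ G      e f $      expand G ::= e
  5  $ e      e f $      match e
  6  $        f $        error: stack empty but input remains

f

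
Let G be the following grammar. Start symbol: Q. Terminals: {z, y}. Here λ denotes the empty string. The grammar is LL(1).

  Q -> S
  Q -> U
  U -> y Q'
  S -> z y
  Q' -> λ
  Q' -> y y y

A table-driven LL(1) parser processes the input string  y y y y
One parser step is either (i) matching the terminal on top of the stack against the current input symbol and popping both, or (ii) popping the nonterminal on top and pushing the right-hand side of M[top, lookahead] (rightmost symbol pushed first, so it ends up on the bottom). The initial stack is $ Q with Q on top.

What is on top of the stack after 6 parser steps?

     Stack    Input      Action
  1  $ Q      y y y y $  expand Q -> U
  2  $ U      y y y y $  expand U -> y Q'
  3  $ Q' y   y y y y $  match y
  4  $ Q'     y y y $    expand Q' -> y y y
  5  $ y y y  y y y $    match y
  6  $ y y    y y $      match y
Stack after step 6: $ y (top = y).

y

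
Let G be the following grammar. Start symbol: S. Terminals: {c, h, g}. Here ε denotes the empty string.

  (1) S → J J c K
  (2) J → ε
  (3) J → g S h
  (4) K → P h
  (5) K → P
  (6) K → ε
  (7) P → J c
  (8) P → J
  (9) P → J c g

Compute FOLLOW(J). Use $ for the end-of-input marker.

{$, c, g, h}

FIRST(J): from J→ε we get {ε}; from J→g S h we get {g}. So FIRST(J) = {ε, g}.
FIRST(S): from S→J J c K we get {c, g}. So FIRST(S) = {c, g}.
FIRST(P): from P→J c we get {c, g}; from P→J we get {ε, g}; from P→J c g we get {c, g}. So FIRST(P) = {ε, c, g}.
FIRST(K): from K→P h we get {c, g, h}; from K→P we get {ε, c, g}; from K→ε we get {ε}. So FIRST(K) = {ε, c, g, h}.
FOLLOW(S) includes $ since S is the start symbol.
FOLLOW(S): in J→g S h, S is followed by h with FIRST {h}. Thus FOLLOW(S) = {$, h}.
FOLLOW(K): in S→J J c K, the suffix after K is empty, so FOLLOW(K) ⊇ FOLLOW(S) = {$, h}. Thus FOLLOW(K) = {$, h}.
FOLLOW(P): in K→P h, P is followed by h with FIRST {h}; in K→P, the suffix after P is empty, so FOLLOW(P) ⊇ FOLLOW(K) = {$, h}. Thus FOLLOW(P) = {$, h}.
FOLLOW(J): in S→J J c K (occurrence 1), J is followed by J c K with FIRST {c, g}; in S→J J c K (occurrence 2), J is followed by c K with FIRST {c}; in P→J c, J is followed by c with FIRST {c}; in P→J, the suffix after J is empty, so FOLLOW(J) ⊇ FOLLOW(P) = {$, h}; in P→J c g, J is followed by c g with FIRST {c}. Thus FOLLOW(J) = {$, c, g, h}.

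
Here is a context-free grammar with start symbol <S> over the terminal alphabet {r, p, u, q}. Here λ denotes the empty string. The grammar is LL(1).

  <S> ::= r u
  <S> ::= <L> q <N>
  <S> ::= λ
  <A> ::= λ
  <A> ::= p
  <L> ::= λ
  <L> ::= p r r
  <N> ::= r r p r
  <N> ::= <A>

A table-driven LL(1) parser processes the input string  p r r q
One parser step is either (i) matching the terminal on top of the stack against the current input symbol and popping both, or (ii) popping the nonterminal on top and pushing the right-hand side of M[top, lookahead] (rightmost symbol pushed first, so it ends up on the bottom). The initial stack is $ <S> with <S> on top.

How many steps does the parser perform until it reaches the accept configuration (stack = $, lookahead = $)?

8

     Stack          Input      Action
  1  $ <S>          p r r q $  expand <S> ::= <L> q <N>
  2  $ <N> q <L>    p r r q $  expand <L> ::= p r r
  3  $ <N> q r r p  p r r q $  match p
  4  $ <N> q r r    r r q $    match r
  5  $ <N> q r      r q $      match r
  6  $ <N> q        q $        match q
  7  $ <N>          $          expand <N> ::= <A>
  8  $ <A>          $          expand <A> ::= λ
Accept reached after 8 steps.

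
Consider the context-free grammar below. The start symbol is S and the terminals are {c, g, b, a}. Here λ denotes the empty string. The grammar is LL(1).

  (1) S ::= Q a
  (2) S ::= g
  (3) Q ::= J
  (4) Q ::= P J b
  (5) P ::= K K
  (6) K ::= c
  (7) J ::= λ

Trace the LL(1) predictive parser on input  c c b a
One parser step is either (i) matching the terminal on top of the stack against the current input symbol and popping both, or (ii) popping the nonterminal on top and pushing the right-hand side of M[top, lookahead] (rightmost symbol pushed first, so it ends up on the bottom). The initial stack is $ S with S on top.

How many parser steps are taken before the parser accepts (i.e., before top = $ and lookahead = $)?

step 1: stack=$ S  input=c c b a $  — expand S ::= Q a
step 2: stack=$ a Q  input=c c b a $  — expand Q ::= P J b
step 3: stack=$ a b J P  input=c c b a $  — expand P ::= K K
step 4: stack=$ a b J K K  input=c c b a $  — expand K ::= c
step 5: stack=$ a b J K c  input=c c b a $  — match c
step 6: stack=$ a b J K  input=c b a $  — expand K ::= c
step 7: stack=$ a b J c  input=c b a $  — match c
step 8: stack=$ a b J  input=b a $  — expand J ::= λ
step 9: stack=$ a b  input=b a $  — match b
step 10: stack=$ a  input=a $  — match a
Accept reached after 10 steps.

10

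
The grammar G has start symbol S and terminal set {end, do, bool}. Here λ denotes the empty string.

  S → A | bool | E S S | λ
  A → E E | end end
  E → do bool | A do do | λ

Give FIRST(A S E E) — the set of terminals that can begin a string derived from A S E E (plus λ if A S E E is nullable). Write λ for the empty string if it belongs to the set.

FIRST(S): from S→A we get {λ, do, end}; from S→bool we get {bool}; from S→E S S we get {λ, bool, do, end}; from S→λ we get {λ}. So FIRST(S) = {λ, bool, do, end}.
FIRST(A): from A→E E we get {λ, do, end}; from A→end end we get {end}. So FIRST(A) = {λ, do, end}.
FIRST(E): from E→do bool we get {do}; from E→A do do we get {do, end}; from E→λ we get {λ}. So FIRST(E) = {λ, do, end}.
FIRST(A S E E): take FIRST of each symbol in turn, carrying on past any symbol whose FIRST contains λ; result {λ, bool, do, end}.

{λ, bool, do, end}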